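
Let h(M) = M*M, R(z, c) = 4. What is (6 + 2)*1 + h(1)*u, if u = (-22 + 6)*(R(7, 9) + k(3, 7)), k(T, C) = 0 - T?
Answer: -8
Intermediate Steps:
k(T, C) = -T
h(M) = M**2
u = -16 (u = (-22 + 6)*(4 - 1*3) = -16*(4 - 3) = -16*1 = -16)
(6 + 2)*1 + h(1)*u = (6 + 2)*1 + 1**2*(-16) = 8*1 + 1*(-16) = 8 - 16 = -8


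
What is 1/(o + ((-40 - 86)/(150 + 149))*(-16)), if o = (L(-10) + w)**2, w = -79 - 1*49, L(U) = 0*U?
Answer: 299/4900832 ≈ 6.1010e-5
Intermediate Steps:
L(U) = 0
w = -128 (w = -79 - 49 = -128)
o = 16384 (o = (0 - 128)**2 = (-128)**2 = 16384)
1/(o + ((-40 - 86)/(150 + 149))*(-16)) = 1/(16384 + ((-40 - 86)/(150 + 149))*(-16)) = 1/(16384 - 126/299*(-16)) = 1/(16384 + 2016/299) = 1/(4900832/299) = 299/4900832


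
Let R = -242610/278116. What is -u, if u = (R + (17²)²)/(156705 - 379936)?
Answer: 611270627/1633792442 ≈ 0.37414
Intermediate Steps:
R = -121305/139058 (R = -242610*1/278116 = -121305/139058 ≈ -0.87233)
u = -611270627/1633792442 (u = (-121305/139058 + (17²)²)/(156705 - 379936) = (-121305/139058 + 289²)/(-223231) = (-121305/139058 + 83521)*(-1/223231) = (11614141913/139058)*(-1/223231) = -611270627/1633792442 ≈ -0.37414)
-u = -1*(-611270627/1633792442) = 611270627/1633792442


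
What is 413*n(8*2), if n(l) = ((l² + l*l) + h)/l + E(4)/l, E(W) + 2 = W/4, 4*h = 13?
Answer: 849541/64 ≈ 13274.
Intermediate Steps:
h = 13/4 (h = (¼)*13 = 13/4 ≈ 3.2500)
E(W) = -2 + W/4
n(l) = -1/l + (13/4 + 2*l²)/l (n(l) = ((l² + l*l) + 13/4)/l + (-2 + (¼)*4)/l = ((l² + l²) + 13/4)/l + (-2 + 1)/l = (2*l² + 13/4)/l - 1/l = (13/4 + 2*l²)/l - 1/l = -1/l + (13/4 + 2*l²)/l)
413*n(8*2) = 413*(2*(8*2) + 9/(4*((8*2)))) = 413*(2*16 + (9/4)/16) = 413*(32 + (9/4)*(1/16)) = 413*(32 + 9/64) = 413*(2057/64) = 849541/64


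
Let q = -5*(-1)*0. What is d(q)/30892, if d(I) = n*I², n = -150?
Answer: 0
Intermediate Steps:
q = 0 (q = 5*0 = 0)
d(I) = -150*I²
d(q)/30892 = -150*0²/30892 = -150*0*(1/30892) = 0*(1/30892) = 0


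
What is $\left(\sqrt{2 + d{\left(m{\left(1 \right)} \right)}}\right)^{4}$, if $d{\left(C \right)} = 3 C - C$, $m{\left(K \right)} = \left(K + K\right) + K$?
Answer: $64$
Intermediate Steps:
$m{\left(K \right)} = 3 K$ ($m{\left(K \right)} = 2 K + K = 3 K$)
$d{\left(C \right)} = 2 C$
$\left(\sqrt{2 + d{\left(m{\left(1 \right)} \right)}}\right)^{4} = \left(\sqrt{2 + 2 \cdot 3 \cdot 1}\right)^{4} = \left(\sqrt{2 + 2 \cdot 3}\right)^{4} = \left(\sqrt{2 + 6}\right)^{4} = \left(\sqrt{8}\right)^{4} = \left(2 \sqrt{2}\right)^{4} = 64$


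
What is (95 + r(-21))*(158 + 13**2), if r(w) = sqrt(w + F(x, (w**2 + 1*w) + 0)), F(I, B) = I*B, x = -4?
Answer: 31065 + 2943*I*sqrt(21) ≈ 31065.0 + 13487.0*I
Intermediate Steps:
F(I, B) = B*I
r(w) = sqrt(-4*w**2 - 3*w) (r(w) = sqrt(w + ((w**2 + 1*w) + 0)*(-4)) = sqrt(w + ((w**2 + w) + 0)*(-4)) = sqrt(w + ((w + w**2) + 0)*(-4)) = sqrt(w + (w + w**2)*(-4)) = sqrt(w + (-4*w - 4*w**2)) = sqrt(-4*w**2 - 3*w))
(95 + r(-21))*(158 + 13**2) = (95 + sqrt(-21*(-3 - 4*(-21))))*(158 + 13**2) = (95 + sqrt(-21*(-3 + 84)))*(158 + 169) = (95 + sqrt(-21*81))*327 = (95 + sqrt(-1701))*327 = (95 + 9*I*sqrt(21))*327 = 31065 + 2943*I*sqrt(21)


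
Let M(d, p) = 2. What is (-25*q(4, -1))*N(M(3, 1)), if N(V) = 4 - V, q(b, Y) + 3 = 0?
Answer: 150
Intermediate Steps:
q(b, Y) = -3 (q(b, Y) = -3 + 0 = -3)
(-25*q(4, -1))*N(M(3, 1)) = (-25*(-3))*(4 - 1*2) = 75*(4 - 2) = 75*2 = 150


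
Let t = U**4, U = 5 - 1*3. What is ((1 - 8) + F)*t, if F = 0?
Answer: -112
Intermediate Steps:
U = 2 (U = 5 - 3 = 2)
t = 16 (t = 2**4 = 16)
((1 - 8) + F)*t = ((1 - 8) + 0)*16 = (-7 + 0)*16 = -7*16 = -112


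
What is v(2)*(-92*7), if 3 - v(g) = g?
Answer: -644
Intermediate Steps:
v(g) = 3 - g
v(2)*(-92*7) = (3 - 1*2)*(-92*7) = (3 - 2)*(-644) = 1*(-644) = -644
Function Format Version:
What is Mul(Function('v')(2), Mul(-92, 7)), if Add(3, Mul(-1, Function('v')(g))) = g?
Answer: -644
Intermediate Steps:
Function('v')(g) = Add(3, Mul(-1, g))
Mul(Function('v')(2), Mul(-92, 7)) = Mul(Add(3, Mul(-1, 2)), Mul(-92, 7)) = Mul(Add(3, -2), -644) = Mul(1, -644) = -644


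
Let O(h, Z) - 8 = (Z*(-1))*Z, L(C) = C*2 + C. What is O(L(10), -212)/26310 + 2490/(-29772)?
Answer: -12993949/7252790 ≈ -1.7916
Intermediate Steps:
L(C) = 3*C (L(C) = 2*C + C = 3*C)
O(h, Z) = 8 - Z² (O(h, Z) = 8 + (Z*(-1))*Z = 8 + (-Z)*Z = 8 - Z²)
O(L(10), -212)/26310 + 2490/(-29772) = (8 - 1*(-212)²)/26310 + 2490/(-29772) = (8 - 1*44944)*(1/26310) + 2490*(-1/29772) = (8 - 44944)*(1/26310) - 415/4962 = -44936*1/26310 - 415/4962 = -22468/13155 - 415/4962 = -12993949/7252790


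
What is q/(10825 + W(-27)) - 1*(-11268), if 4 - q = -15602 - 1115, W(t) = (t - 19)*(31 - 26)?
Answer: 119401181/10595 ≈ 11270.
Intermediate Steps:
W(t) = -95 + 5*t (W(t) = (-19 + t)*5 = -95 + 5*t)
q = 16721 (q = 4 - (-15602 - 1115) = 4 - 1*(-16717) = 4 + 16717 = 16721)
q/(10825 + W(-27)) - 1*(-11268) = 16721/(10825 + (-95 + 5*(-27))) - 1*(-11268) = 16721/(10825 + (-95 - 135)) + 11268 = 16721/(10825 - 230) + 11268 = 16721/10595 + 11268 = 119401181/10595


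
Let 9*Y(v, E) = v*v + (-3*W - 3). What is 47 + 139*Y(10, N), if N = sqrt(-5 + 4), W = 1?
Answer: 13489/9 ≈ 1498.8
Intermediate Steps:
N = I (N = sqrt(-1) = I ≈ 1.0*I)
Y(v, E) = -2/3 + v**2/9 (Y(v, E) = (v*v + (-3*1 - 3))/9 = (v**2 + (-3 - 3))/9 = (v**2 - 6)/9 = (-6 + v**2)/9 = -2/3 + v**2/9)
47 + 139*Y(10, N) = 47 + 139*(-2/3 + (1/9)*10**2) = 47 + 139*(-2/3 + (1/9)*100) = 47 + 139*(-2/3 + 100/9) = 47 + 139*(94/9) = 47 + 13066/9 = 13489/9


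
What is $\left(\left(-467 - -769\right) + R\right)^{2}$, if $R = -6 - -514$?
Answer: $656100$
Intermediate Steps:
$R = 508$ ($R = -6 + 514 = 508$)
$\left(\left(-467 - -769\right) + R\right)^{2} = \left(\left(-467 - -769\right) + 508\right)^{2} = \left(\left(-467 + 769\right) + 508\right)^{2} = \left(302 + 508\right)^{2} = 810^{2} = 656100$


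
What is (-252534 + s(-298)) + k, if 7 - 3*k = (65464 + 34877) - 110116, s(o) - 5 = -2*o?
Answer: -746017/3 ≈ -2.4867e+5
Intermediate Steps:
s(o) = 5 - 2*o
k = 9782/3 (k = 7/3 - ((65464 + 34877) - 110116)/3 = 7/3 - (100341 - 110116)/3 = 7/3 - 1/3*(-9775) = 7/3 + 9775/3 = 9782/3 ≈ 3260.7)
(-252534 + s(-298)) + k = (-252534 + (5 - 2*(-298))) + 9782/3 = (-252534 + (5 + 596)) + 9782/3 = (-252534 + 601) + 9782/3 = -251933 + 9782/3 = -746017/3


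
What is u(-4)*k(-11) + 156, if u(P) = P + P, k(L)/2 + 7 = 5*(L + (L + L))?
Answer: 2908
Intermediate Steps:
k(L) = -14 + 30*L (k(L) = -14 + 2*(5*(L + (L + L))) = -14 + 2*(5*(L + 2*L)) = -14 + 2*(5*(3*L)) = -14 + 2*(15*L) = -14 + 30*L)
u(P) = 2*P
u(-4)*k(-11) + 156 = (2*(-4))*(-14 + 30*(-11)) + 156 = -8*(-14 - 330) + 156 = -8*(-344) + 156 = 2752 + 156 = 2908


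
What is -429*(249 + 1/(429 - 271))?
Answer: -16878147/158 ≈ -1.0682e+5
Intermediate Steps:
-429*(249 + 1/(429 - 271)) = -429*(249 + 1/158) = -429*39343/158 = -16878147/158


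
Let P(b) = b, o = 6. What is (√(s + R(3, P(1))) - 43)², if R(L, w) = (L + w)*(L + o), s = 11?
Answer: (43 - √47)² ≈ 1306.4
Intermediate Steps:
R(L, w) = (6 + L)*(L + w) (R(L, w) = (L + w)*(L + 6) = (L + w)*(6 + L) = (6 + L)*(L + w))
(√(s + R(3, P(1))) - 43)² = (√(11 + (3² + 6*3 + 6*1 + 3*1)) - 43)² = (√(11 + (9 + 18 + 6 + 3)) - 43)² = (√(11 + 36) - 43)² = (√47 - 43)² = (-43 + √47)²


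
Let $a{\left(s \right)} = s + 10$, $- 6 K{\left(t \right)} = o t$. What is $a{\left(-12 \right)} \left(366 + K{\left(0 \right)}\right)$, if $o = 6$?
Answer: $-732$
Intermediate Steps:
$K{\left(t \right)} = - t$ ($K{\left(t \right)} = - \frac{6 t}{6} = - t$)
$a{\left(s \right)} = 10 + s$
$a{\left(-12 \right)} \left(366 + K{\left(0 \right)}\right) = \left(10 - 12\right) \left(366 - 0\right) = - 2 \left(366 + 0\right) = \left(-2\right) 366 = -732$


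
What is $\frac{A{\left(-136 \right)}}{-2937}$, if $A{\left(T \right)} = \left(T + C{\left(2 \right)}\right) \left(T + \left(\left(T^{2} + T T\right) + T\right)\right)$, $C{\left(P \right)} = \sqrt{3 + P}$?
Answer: $\frac{1664640}{979} - \frac{12240 \sqrt{5}}{979} \approx 1672.4$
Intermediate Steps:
$A{\left(T \right)} = \left(T + \sqrt{5}\right) \left(2 T + 2 T^{2}\right)$ ($A{\left(T \right)} = \left(T + \sqrt{3 + 2}\right) \left(T + \left(\left(T^{2} + T T\right) + T\right)\right) = \left(T + \sqrt{5}\right) \left(T + \left(\left(T^{2} + T^{2}\right) + T\right)\right) = \left(T + \sqrt{5}\right) \left(T + \left(2 T^{2} + T\right)\right) = \left(T + \sqrt{5}\right) \left(T + \left(T + 2 T^{2}\right)\right) = \left(T + \sqrt{5}\right) \left(2 T + 2 T^{2}\right)$)
$\frac{A{\left(-136 \right)}}{-2937} = \frac{2 \left(-136\right) \left(-136 + \sqrt{5} + \left(-136\right)^{2} - 136 \sqrt{5}\right)}{-2937} = 2 \left(-136\right) \left(-136 + \sqrt{5} + 18496 - 136 \sqrt{5}\right) \left(- \frac{1}{2937}\right) = 2 \left(-136\right) \left(18360 - 135 \sqrt{5}\right) \left(- \frac{1}{2937}\right) = \left(-4993920 + 36720 \sqrt{5}\right) \left(- \frac{1}{2937}\right) = \frac{1664640}{979} - \frac{12240 \sqrt{5}}{979}$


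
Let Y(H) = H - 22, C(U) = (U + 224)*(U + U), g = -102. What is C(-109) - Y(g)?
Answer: -24946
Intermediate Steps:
C(U) = 2*U*(224 + U) (C(U) = (224 + U)*(2*U) = 2*U*(224 + U))
Y(H) = -22 + H
C(-109) - Y(g) = 2*(-109)*(224 - 109) - (-22 - 102) = 2*(-109)*115 - 1*(-124) = -25070 + 124 = -24946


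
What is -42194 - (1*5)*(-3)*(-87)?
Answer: -43499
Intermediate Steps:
-42194 - (1*5)*(-3)*(-87) = -42194 - 5*(-3)*(-87) = -42194 - (-15)*(-87) = -42194 - 1*1305 = -42194 - 1305 = -43499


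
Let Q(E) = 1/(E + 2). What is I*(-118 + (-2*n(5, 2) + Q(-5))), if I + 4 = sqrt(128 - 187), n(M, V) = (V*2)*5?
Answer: 1900/3 - 475*I*sqrt(59)/3 ≈ 633.33 - 1216.2*I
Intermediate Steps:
Q(E) = 1/(2 + E)
n(M, V) = 10*V (n(M, V) = (2*V)*5 = 10*V)
I = -4 + I*sqrt(59) (I = -4 + sqrt(128 - 187) = -4 + sqrt(-59) = -4 + I*sqrt(59) ≈ -4.0 + 7.6811*I)
I*(-118 + (-2*n(5, 2) + Q(-5))) = (-4 + I*sqrt(59))*(-118 + (-20*2 + 1/(2 - 5))) = (-4 + I*sqrt(59))*(-118 + (-2*20 + 1/(-3))) = (-4 + I*sqrt(59))*(-118 + (-40 - 1/3)) = (-4 + I*sqrt(59))*(-118 - 121/3) = (-4 + I*sqrt(59))*(-475/3) = 1900/3 - 475*I*sqrt(59)/3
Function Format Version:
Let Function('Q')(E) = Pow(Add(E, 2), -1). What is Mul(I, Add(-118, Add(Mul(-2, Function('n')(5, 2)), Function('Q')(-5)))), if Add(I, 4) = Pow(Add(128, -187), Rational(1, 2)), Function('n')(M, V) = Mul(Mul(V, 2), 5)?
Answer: Add(Rational(1900, 3), Mul(Rational(-475, 3), I, Pow(59, Rational(1, 2)))) ≈ Add(633.33, Mul(-1216.2, I))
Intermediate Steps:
Function('Q')(E) = Pow(Add(2, E), -1)
Function('n')(M, V) = Mul(10, V) (Function('n')(M, V) = Mul(Mul(2, V), 5) = Mul(10, V))
I = Add(-4, Mul(I, Pow(59, Rational(1, 2)))) (I = Add(-4, Pow(Add(128, -187), Rational(1, 2))) = Add(-4, Pow(-59, Rational(1, 2))) = Add(-4, Mul(I, Pow(59, Rational(1, 2)))) ≈ Add(-4.0000, Mul(7.6811, I)))
Mul(I, Add(-118, Add(Mul(-2, Function('n')(5, 2)), Function('Q')(-5)))) = Mul(Add(-4, Mul(I, Pow(59, Rational(1, 2)))), Add(-118, Add(Mul(-2, Mul(10, 2)), Pow(Add(2, -5), -1)))) = Mul(Add(-4, Mul(I, Pow(59, Rational(1, 2)))), Add(-118, Add(Mul(-2, 20), Pow(-3, -1)))) = Mul(Add(-4, Mul(I, Pow(59, Rational(1, 2)))), Add(-118, Add(-40, Rational(-1, 3)))) = Mul(Add(-4, Mul(I, Pow(59, Rational(1, 2)))), Add(-118, Rational(-121, 3))) = Mul(Add(-4, Mul(I, Pow(59, Rational(1, 2)))), Rational(-475, 3)) = Add(Rational(1900, 3), Mul(Rational(-475, 3), I, Pow(59, Rational(1, 2))))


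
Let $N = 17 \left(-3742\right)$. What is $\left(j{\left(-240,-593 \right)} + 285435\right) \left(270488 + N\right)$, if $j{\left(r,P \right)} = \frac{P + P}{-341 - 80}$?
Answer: $\frac{24859908112554}{421} \approx 5.905 \cdot 10^{10}$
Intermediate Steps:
$N = -63614$
$j{\left(r,P \right)} = - \frac{2 P}{421}$ ($j{\left(r,P \right)} = \frac{2 P}{-421} = 2 P \left(- \frac{1}{421}\right) = - \frac{2 P}{421}$)
$\left(j{\left(-240,-593 \right)} + 285435\right) \left(270488 + N\right) = \left(\left(- \frac{2}{421}\right) \left(-593\right) + 285435\right) \left(270488 - 63614\right) = \left(\frac{1186}{421} + 285435\right) 206874 = \frac{120169321}{421} \cdot 206874 = \frac{24859908112554}{421}$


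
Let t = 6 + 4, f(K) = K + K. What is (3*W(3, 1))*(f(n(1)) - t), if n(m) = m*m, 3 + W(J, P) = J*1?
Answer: 0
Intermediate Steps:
W(J, P) = -3 + J (W(J, P) = -3 + J*1 = -3 + J)
n(m) = m**2
f(K) = 2*K
t = 10
(3*W(3, 1))*(f(n(1)) - t) = (3*(-3 + 3))*(2*1**2 - 1*10) = (3*0)*(2*1 - 10) = 0*(2 - 10) = 0*(-8) = 0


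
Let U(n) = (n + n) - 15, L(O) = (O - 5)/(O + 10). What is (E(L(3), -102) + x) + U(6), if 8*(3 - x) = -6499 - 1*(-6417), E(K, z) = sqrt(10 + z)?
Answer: 41/4 + 2*I*sqrt(23) ≈ 10.25 + 9.5917*I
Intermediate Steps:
L(O) = (-5 + O)/(10 + O)
U(n) = -15 + 2*n (U(n) = 2*n - 15 = -15 + 2*n)
x = 53/4 (x = 3 - (-6499 - 1*(-6417))/8 = 3 - (-6499 + 6417)/8 = 3 - 1/8*(-82) = 3 + 41/4 = 53/4 ≈ 13.250)
(E(L(3), -102) + x) + U(6) = (sqrt(10 - 102) + 53/4) + (-15 + 2*6) = (sqrt(-92) + 53/4) + (-15 + 12) = (2*I*sqrt(23) + 53/4) - 3 = (53/4 + 2*I*sqrt(23)) - 3 = 41/4 + 2*I*sqrt(23)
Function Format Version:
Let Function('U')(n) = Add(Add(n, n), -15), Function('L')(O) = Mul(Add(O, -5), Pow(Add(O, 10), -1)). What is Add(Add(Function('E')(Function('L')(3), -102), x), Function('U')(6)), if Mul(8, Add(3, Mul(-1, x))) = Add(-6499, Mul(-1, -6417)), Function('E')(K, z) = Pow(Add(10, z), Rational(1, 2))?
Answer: Add(Rational(41, 4), Mul(2, I, Pow(23, Rational(1, 2)))) ≈ Add(10.250, Mul(9.5917, I))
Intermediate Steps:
Function('L')(O) = Mul(Pow(Add(10, O), -1), Add(-5, O)) (Function('L')(O) = Mul(Add(-5, O), Pow(Add(10, O), -1)) = Mul(Pow(Add(10, O), -1), Add(-5, O)))
Function('U')(n) = Add(-15, Mul(2, n)) (Function('U')(n) = Add(Mul(2, n), -15) = Add(-15, Mul(2, n)))
x = Rational(53, 4) (x = Add(3, Mul(Rational(-1, 8), Add(-6499, Mul(-1, -6417)))) = Add(3, Mul(Rational(-1, 8), Add(-6499, 6417))) = Add(3, Mul(Rational(-1, 8), -82)) = Add(3, Rational(41, 4)) = Rational(53, 4) ≈ 13.250)
Add(Add(Function('E')(Function('L')(3), -102), x), Function('U')(6)) = Add(Add(Pow(Add(10, -102), Rational(1, 2)), Rational(53, 4)), Add(-15, Mul(2, 6))) = Add(Add(Pow(-92, Rational(1, 2)), Rational(53, 4)), Add(-15, 12)) = Add(Add(Mul(2, I, Pow(23, Rational(1, 2))), Rational(53, 4)), -3) = Add(Add(Rational(53, 4), Mul(2, I, Pow(23, Rational(1, 2)))), -3) = Add(Rational(41, 4), Mul(2, I, Pow(23, Rational(1, 2))))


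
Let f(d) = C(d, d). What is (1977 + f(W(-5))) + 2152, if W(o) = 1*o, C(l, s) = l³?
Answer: 4004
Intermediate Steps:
W(o) = o
f(d) = d³
(1977 + f(W(-5))) + 2152 = (1977 + (-5)³) + 2152 = (1977 - 125) + 2152 = 1852 + 2152 = 4004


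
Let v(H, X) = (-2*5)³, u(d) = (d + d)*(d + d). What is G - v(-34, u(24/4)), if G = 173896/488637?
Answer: 488810896/488637 ≈ 1000.4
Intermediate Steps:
u(d) = 4*d² (u(d) = (2*d)*(2*d) = 4*d²)
v(H, X) = -1000 (v(H, X) = (-10)³ = -1000)
G = 173896/488637 (G = 173896*(1/488637) = 173896/488637 ≈ 0.35588)
G - v(-34, u(24/4)) = 173896/488637 - 1*(-1000) = 173896/488637 + 1000 = 488810896/488637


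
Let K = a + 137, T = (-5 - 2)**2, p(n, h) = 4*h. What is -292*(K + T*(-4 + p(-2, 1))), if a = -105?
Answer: -9344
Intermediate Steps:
T = 49 (T = (-7)**2 = 49)
K = 32 (K = -105 + 137 = 32)
-292*(K + T*(-4 + p(-2, 1))) = -292*(32 + 49*(-4 + 4*1)) = -292*(32 + 49*(-4 + 4)) = -292*(32 + 49*0) = -292*(32 + 0) = -292*32 = -9344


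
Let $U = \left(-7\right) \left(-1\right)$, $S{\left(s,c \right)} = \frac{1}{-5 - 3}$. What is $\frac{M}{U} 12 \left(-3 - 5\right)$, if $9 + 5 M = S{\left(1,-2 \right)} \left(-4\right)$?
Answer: $\frac{816}{35} \approx 23.314$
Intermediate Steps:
$S{\left(s,c \right)} = - \frac{1}{8}$ ($S{\left(s,c \right)} = \frac{1}{-8} = - \frac{1}{8}$)
$M = - \frac{17}{10}$ ($M = - \frac{9}{5} + \frac{\left(- \frac{1}{8}\right) \left(-4\right)}{5} = - \frac{9}{5} + \frac{1}{5} \cdot \frac{1}{2} = - \frac{9}{5} + \frac{1}{10} = - \frac{17}{10} \approx -1.7$)
$U = 7$
$\frac{M}{U} 12 \left(-3 - 5\right) = - \frac{17}{10 \cdot 7} \cdot 12 \left(-3 - 5\right) = \left(- \frac{17}{10}\right) \frac{1}{7} \cdot 12 \left(-3 - 5\right) = \left(- \frac{17}{70}\right) 12 \left(-8\right) = \left(- \frac{102}{35}\right) \left(-8\right) = \frac{816}{35}$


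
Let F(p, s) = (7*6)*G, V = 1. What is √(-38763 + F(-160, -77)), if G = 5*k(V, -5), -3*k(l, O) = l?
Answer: I*√38833 ≈ 197.06*I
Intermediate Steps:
k(l, O) = -l/3
G = -5/3 (G = 5*(-⅓*1) = 5*(-⅓) = -5/3 ≈ -1.6667)
F(p, s) = -70 (F(p, s) = (7*6)*(-5/3) = 42*(-5/3) = -70)
√(-38763 + F(-160, -77)) = √(-38763 - 70) = √(-38833) = I*√38833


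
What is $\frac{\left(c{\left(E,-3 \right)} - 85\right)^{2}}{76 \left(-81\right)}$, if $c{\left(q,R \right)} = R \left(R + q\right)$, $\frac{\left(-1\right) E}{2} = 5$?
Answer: $- \frac{529}{1539} \approx -0.34373$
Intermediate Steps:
$E = -10$ ($E = \left(-2\right) 5 = -10$)
$\frac{\left(c{\left(E,-3 \right)} - 85\right)^{2}}{76 \left(-81\right)} = \frac{\left(- 3 \left(-3 - 10\right) - 85\right)^{2}}{76 \left(-81\right)} = \frac{\left(\left(-3\right) \left(-13\right) - 85\right)^{2}}{-6156} = \left(39 - 85\right)^{2} \left(- \frac{1}{6156}\right) = \left(-46\right)^{2} \left(- \frac{1}{6156}\right) = 2116 \left(- \frac{1}{6156}\right) = - \frac{529}{1539}$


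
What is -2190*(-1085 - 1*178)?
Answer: 2765970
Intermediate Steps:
-2190*(-1085 - 1*178) = -2190*(-1085 - 178) = -2190*(-1263) = 2765970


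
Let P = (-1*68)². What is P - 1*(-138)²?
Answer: -14420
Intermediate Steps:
P = 4624 (P = (-68)² = 4624)
P - 1*(-138)² = 4624 - 1*(-138)² = 4624 - 1*19044 = 4624 - 19044 = -14420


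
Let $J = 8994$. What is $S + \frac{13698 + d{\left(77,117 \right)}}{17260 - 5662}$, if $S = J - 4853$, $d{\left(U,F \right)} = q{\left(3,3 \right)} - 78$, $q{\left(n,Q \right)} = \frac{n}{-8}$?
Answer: $\frac{128109167}{30928} \approx 4142.2$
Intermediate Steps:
$q{\left(n,Q \right)} = - \frac{n}{8}$ ($q{\left(n,Q \right)} = n \left(- \frac{1}{8}\right) = - \frac{n}{8}$)
$d{\left(U,F \right)} = - \frac{627}{8}$ ($d{\left(U,F \right)} = \left(- \frac{1}{8}\right) 3 - 78 = - \frac{3}{8} - 78 = - \frac{627}{8}$)
$S = 4141$ ($S = 8994 - 4853 = 4141$)
$S + \frac{13698 + d{\left(77,117 \right)}}{17260 - 5662} = 4141 + \frac{13698 - \frac{627}{8}}{17260 - 5662} = 4141 + \frac{108957}{8 \cdot 11598} = 4141 + \frac{108957}{8} \cdot \frac{1}{11598} = 4141 + \frac{36319}{30928} = \frac{128109167}{30928}$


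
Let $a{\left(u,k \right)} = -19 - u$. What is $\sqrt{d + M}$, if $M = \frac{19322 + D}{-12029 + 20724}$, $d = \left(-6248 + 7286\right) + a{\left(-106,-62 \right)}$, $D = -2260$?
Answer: $\frac{\sqrt{85201757215}}{8695} \approx 33.57$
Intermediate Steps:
$d = 1125$ ($d = \left(-6248 + 7286\right) - -87 = 1038 + \left(-19 + 106\right) = 1038 + 87 = 1125$)
$M = \frac{17062}{8695}$ ($M = \frac{19322 - 2260}{-12029 + 20724} = \frac{17062}{8695} \approx 1.9623$)
$\sqrt{d + M} = \sqrt{1125 + \frac{17062}{8695}} = \sqrt{\frac{9798937}{8695}} = \frac{\sqrt{85201757215}}{8695}$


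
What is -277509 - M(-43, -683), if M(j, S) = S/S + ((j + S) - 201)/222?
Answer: -20535431/74 ≈ -2.7751e+5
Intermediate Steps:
M(j, S) = 7/74 + S/222 + j/222 (M(j, S) = 1 + ((S + j) - 201)*(1/222) = 1 + (-201 + S + j)*(1/222) = 1 + (-67/74 + S/222 + j/222) = 7/74 + S/222 + j/222)
-277509 - M(-43, -683) = -277509 - (7/74 + (1/222)*(-683) + (1/222)*(-43)) = -277509 - (7/74 - 683/222 - 43/222) = -277509 - 1*(-235/74) = -277509 + 235/74 = -20535431/74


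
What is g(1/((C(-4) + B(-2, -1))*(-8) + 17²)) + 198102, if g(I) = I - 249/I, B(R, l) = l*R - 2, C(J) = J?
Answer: 37933534/321 ≈ 1.1817e+5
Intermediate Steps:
B(R, l) = -2 + R*l (B(R, l) = R*l - 2 = -2 + R*l)
g(I) = I - 249/I
g(1/((C(-4) + B(-2, -1))*(-8) + 17²)) + 198102 = (1/((-4 + (-2 - 2*(-1)))*(-8) + 17²) - 249/(1/((-4 + (-2 - 2*(-1)))*(-8) + 17²))) + 198102 = (1/((-4 + (-2 + 2))*(-8) + 289) - 249/(1/((-4 + (-2 + 2))*(-8) + 289))) + 198102 = (1/((-4 + 0)*(-8) + 289) - 249/(1/((-4 + 0)*(-8) + 289))) + 198102 = (1/(-4*(-8) + 289) - 249/(1/(-4*(-8) + 289))) + 198102 = (1/(32 + 289) - 249/(1/(32 + 289))) + 198102 = (1/321 - 249/(1/321)) + 198102 = (1/321 - 249/1/321) + 198102 = (1/321 - 249*321) + 198102 = (1/321 - 79929) + 198102 = -25657208/321 + 198102 = 37933534/321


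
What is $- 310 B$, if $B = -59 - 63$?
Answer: $37820$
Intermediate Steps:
$B = -122$
$- 310 B = \left(-310\right) \left(-122\right) = 37820$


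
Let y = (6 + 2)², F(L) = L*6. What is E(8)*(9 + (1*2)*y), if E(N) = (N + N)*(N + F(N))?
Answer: 122752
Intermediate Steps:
F(L) = 6*L
y = 64 (y = 8² = 64)
E(N) = 14*N² (E(N) = (N + N)*(N + 6*N) = (2*N)*(7*N) = 14*N²)
E(8)*(9 + (1*2)*y) = (14*8²)*(9 + (1*2)*64) = (14*64)*(9 + 2*64) = 896*(9 + 128) = 896*137 = 122752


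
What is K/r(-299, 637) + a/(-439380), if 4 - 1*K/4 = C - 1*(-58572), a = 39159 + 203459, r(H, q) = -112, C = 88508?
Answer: 8076932447/1537830 ≈ 5252.2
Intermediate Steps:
a = 242618
K = -588304 (K = 16 - 4*(88508 - 1*(-58572)) = 16 - 4*(88508 + 58572) = 16 - 4*147080 = 16 - 588320 = -588304)
K/r(-299, 637) + a/(-439380) = -588304/(-112) + 242618/(-439380) = -588304*(-1/112) + 242618*(-1/439380) = 36769/7 - 121309/219690 = 8076932447/1537830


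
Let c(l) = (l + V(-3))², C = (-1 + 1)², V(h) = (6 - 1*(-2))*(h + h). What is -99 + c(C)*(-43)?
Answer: -99171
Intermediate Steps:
V(h) = 16*h (V(h) = (6 + 2)*(2*h) = 8*(2*h) = 16*h)
C = 0 (C = 0² = 0)
c(l) = (-48 + l)² (c(l) = (l + 16*(-3))² = (l - 48)² = (-48 + l)²)
-99 + c(C)*(-43) = -99 + (-48 + 0)²*(-43) = -99 + (-48)²*(-43) = -99 + 2304*(-43) = -99 - 99072 = -99171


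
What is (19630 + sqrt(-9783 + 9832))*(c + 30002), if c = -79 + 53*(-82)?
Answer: 502255549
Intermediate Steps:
c = -4425 (c = -79 - 4346 = -4425)
(19630 + sqrt(-9783 + 9832))*(c + 30002) = (19630 + sqrt(-9783 + 9832))*(-4425 + 30002) = (19630 + sqrt(49))*25577 = (19630 + 7)*25577 = 19637*25577 = 502255549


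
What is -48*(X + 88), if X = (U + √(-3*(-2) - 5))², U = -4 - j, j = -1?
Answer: -4416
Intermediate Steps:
U = -3 (U = -4 - 1*(-1) = -4 + 1 = -3)
X = 4 (X = (-3 + √(-3*(-2) - 5))² = (-3 + √(6 - 5))² = (-3 + √1)² = (-3 + 1)² = (-2)² = 4)
-48*(X + 88) = -48*(4 + 88) = -48*92 = -4416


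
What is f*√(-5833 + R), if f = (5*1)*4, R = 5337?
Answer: 80*I*√31 ≈ 445.42*I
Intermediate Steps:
f = 20 (f = 5*4 = 20)
f*√(-5833 + R) = 20*√(-5833 + 5337) = 20*√(-496) = 20*(4*I*√31) = 80*I*√31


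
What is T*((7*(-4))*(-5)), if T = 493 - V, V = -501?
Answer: 139160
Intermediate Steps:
T = 994 (T = 493 - 1*(-501) = 493 + 501 = 994)
T*((7*(-4))*(-5)) = 994*((7*(-4))*(-5)) = 994*(-28*(-5)) = 994*140 = 139160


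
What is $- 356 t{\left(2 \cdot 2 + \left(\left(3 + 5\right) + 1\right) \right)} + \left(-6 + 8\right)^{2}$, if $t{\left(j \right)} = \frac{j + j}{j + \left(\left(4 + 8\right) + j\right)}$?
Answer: $- \frac{4552}{19} \approx -239.58$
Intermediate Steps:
$t{\left(j \right)} = \frac{2 j}{12 + 2 j}$ ($t{\left(j \right)} = \frac{2 j}{j + \left(12 + j\right)} = \frac{2 j}{12 + 2 j}$)
$- 356 t{\left(2 \cdot 2 + \left(\left(3 + 5\right) + 1\right) \right)} + \left(-6 + 8\right)^{2} = - 356 \frac{2 \cdot 2 + \left(\left(3 + 5\right) + 1\right)}{6 + \left(2 \cdot 2 + \left(\left(3 + 5\right) + 1\right)\right)} + \left(-6 + 8\right)^{2} = - 356 \frac{4 + \left(8 + 1\right)}{6 + \left(4 + \left(8 + 1\right)\right)} + 2^{2} = - 356 \frac{4 + 9}{6 + \left(4 + 9\right)} + 4 = - 356 \frac{13}{6 + 13} + 4 = - 356 \cdot \frac{13}{19} + 4 = - 356 \cdot 13 \cdot \frac{1}{19} + 4 = \left(-356\right) \frac{13}{19} + 4 = - \frac{4628}{19} + 4 = - \frac{4552}{19}$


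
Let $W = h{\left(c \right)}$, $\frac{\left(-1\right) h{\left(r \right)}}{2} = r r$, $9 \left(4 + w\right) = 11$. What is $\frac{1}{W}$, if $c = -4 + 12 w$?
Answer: $- \frac{9}{25088} \approx -0.00035874$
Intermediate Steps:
$w = - \frac{25}{9}$ ($w = -4 + \frac{1}{9} \cdot 11 = -4 + \frac{11}{9} = - \frac{25}{9} \approx -2.7778$)
$c = - \frac{112}{3}$ ($c = -4 + 12 \left(- \frac{25}{9}\right) = -4 - \frac{100}{3} = - \frac{112}{3} \approx -37.333$)
$h{\left(r \right)} = - 2 r^{2}$ ($h{\left(r \right)} = - 2 r r = - 2 r^{2}$)
$W = - \frac{25088}{9}$ ($W = - 2 \left(- \frac{112}{3}\right)^{2} = \left(-2\right) \frac{12544}{9} = - \frac{25088}{9} \approx -2787.6$)
$\frac{1}{W} = \frac{1}{- \frac{25088}{9}} = - \frac{9}{25088}$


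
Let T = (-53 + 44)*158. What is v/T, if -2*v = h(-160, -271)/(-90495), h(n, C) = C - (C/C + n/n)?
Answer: 91/85789260 ≈ 1.0607e-6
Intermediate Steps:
h(n, C) = -2 + C (h(n, C) = C - (1 + 1) = C - 1*2 = C - 2 = -2 + C)
T = -1422 (T = -9*158 = -1422)
v = -91/60330 (v = -(-2 - 271)/(2*(-90495)) = -(-273)*(-1)/(2*90495) = -1/2*91/30165 = -91/60330 ≈ -0.0015084)
v/T = -91/60330/(-1422) = -91/60330*(-1/1422) = 91/85789260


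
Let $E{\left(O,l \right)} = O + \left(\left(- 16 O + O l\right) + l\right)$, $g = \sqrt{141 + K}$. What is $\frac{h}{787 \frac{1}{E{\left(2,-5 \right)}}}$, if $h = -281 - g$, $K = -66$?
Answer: $\frac{12645}{787} + \frac{225 \sqrt{3}}{787} \approx 16.563$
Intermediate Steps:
$g = 5 \sqrt{3}$ ($g = \sqrt{141 - 66} = \sqrt{75} = 5 \sqrt{3} \approx 8.6602$)
$E{\left(O,l \right)} = l - 15 O + O l$ ($E{\left(O,l \right)} = O + \left(l - 16 O + O l\right) = l - 15 O + O l$)
$h = -281 - 5 \sqrt{3} \approx -289.66$
$\frac{h}{787 \frac{1}{E{\left(2,-5 \right)}}} = \frac{-281 - 5 \sqrt{3}}{787 \frac{1}{-5 - 30 + 2 \left(-5\right)}} = \frac{-281 - 5 \sqrt{3}}{787 \frac{1}{-5 - 30 - 10}} = \frac{-281 - 5 \sqrt{3}}{787 \frac{1}{-45}} = \frac{-281 - 5 \sqrt{3}}{787 \left(- \frac{1}{45}\right)} = \frac{-281 - 5 \sqrt{3}}{- \frac{787}{45}} = \left(-281 - 5 \sqrt{3}\right) \left(- \frac{45}{787}\right) = \frac{12645}{787} + \frac{225 \sqrt{3}}{787}$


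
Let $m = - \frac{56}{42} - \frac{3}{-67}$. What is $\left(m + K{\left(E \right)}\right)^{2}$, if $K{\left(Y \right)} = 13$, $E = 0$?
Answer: $\frac{5541316}{40401} \approx 137.16$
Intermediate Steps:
$m = - \frac{259}{201}$ ($m = \left(-56\right) \frac{1}{42} - - \frac{3}{67} = - \frac{4}{3} + \frac{3}{67} = - \frac{259}{201} \approx -1.2886$)
$\left(m + K{\left(E \right)}\right)^{2} = \left(- \frac{259}{201} + 13\right)^{2} = \left(\frac{2354}{201}\right)^{2} = \frac{5541316}{40401}$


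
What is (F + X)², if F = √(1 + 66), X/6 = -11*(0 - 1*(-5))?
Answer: (330 - √67)² ≈ 1.0356e+5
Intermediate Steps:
X = -330 (X = 6*(-11*(0 - 1*(-5))) = 6*(-11*(0 + 5)) = 6*(-11*5) = 6*(-55) = -330)
F = √67 ≈ 8.1853
(F + X)² = (√67 - 330)² = (-330 + √67)²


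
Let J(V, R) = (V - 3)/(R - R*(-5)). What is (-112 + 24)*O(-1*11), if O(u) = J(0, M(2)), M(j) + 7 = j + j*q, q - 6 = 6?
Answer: 44/19 ≈ 2.3158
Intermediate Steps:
q = 12 (q = 6 + 6 = 12)
M(j) = -7 + 13*j (M(j) = -7 + (j + j*12) = -7 + (j + 12*j) = -7 + 13*j)
J(V, R) = (-3 + V)/(6*R) (J(V, R) = (-3 + V)/(R + 5*R) = (-3 + V)/((6*R)) = (-3 + V)*(1/(6*R)) = (-3 + V)/(6*R))
O(u) = -1/38 (O(u) = (-3 + 0)/(6*(-7 + 13*2)) = (⅙)*(-3)/(-7 + 26) = (⅙)*(-3)/19 = (⅙)*(1/19)*(-3) = -1/38)
(-112 + 24)*O(-1*11) = (-112 + 24)*(-1/38) = -88*(-1/38) = 44/19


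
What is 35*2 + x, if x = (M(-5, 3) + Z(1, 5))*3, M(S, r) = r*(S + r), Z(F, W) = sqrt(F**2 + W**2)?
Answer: 52 + 3*sqrt(26) ≈ 67.297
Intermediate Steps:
x = -18 + 3*sqrt(26) (x = (3*(-5 + 3) + sqrt(1**2 + 5**2))*3 = (3*(-2) + sqrt(1 + 25))*3 = (-6 + sqrt(26))*3 = -18 + 3*sqrt(26) ≈ -2.7029)
35*2 + x = 35*2 + (-18 + 3*sqrt(26)) = 70 + (-18 + 3*sqrt(26)) = 52 + 3*sqrt(26)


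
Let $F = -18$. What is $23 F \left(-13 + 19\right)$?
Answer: $-2484$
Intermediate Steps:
$23 F \left(-13 + 19\right) = 23 \left(-18\right) \left(-13 + 19\right) = \left(-414\right) 6 = -2484$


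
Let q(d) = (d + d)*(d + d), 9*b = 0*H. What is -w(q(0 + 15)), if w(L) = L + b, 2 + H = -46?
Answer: -900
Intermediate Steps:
H = -48 (H = -2 - 46 = -48)
b = 0 (b = (0*(-48))/9 = (⅑)*0 = 0)
q(d) = 4*d² (q(d) = (2*d)*(2*d) = 4*d²)
w(L) = L (w(L) = L + 0 = L)
-w(q(0 + 15)) = -4*(0 + 15)² = -4*15² = -4*225 = -1*900 = -900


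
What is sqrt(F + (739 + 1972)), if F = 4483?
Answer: sqrt(7194) ≈ 84.817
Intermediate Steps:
sqrt(F + (739 + 1972)) = sqrt(4483 + (739 + 1972)) = sqrt(4483 + 2711) = sqrt(7194)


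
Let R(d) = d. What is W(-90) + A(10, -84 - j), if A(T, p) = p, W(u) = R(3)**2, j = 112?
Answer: -187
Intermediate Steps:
W(u) = 9 (W(u) = 3**2 = 9)
W(-90) + A(10, -84 - j) = 9 + (-84 - 1*112) = 9 + (-84 - 112) = 9 - 196 = -187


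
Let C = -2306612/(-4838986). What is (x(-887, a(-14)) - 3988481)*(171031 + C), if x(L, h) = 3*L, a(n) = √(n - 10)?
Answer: -1651572318154102638/2419493 ≈ -6.8261e+11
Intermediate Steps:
a(n) = √(-10 + n)
C = 1153306/2419493 (C = -2306612*(-1/4838986) = 1153306/2419493 ≈ 0.47667)
(x(-887, a(-14)) - 3988481)*(171031 + C) = (3*(-887) - 3988481)*(171031 + 1153306/2419493) = (-2661 - 3988481)*(413809460589/2419493) = -3991142*413809460589/2419493 = -1651572318154102638/2419493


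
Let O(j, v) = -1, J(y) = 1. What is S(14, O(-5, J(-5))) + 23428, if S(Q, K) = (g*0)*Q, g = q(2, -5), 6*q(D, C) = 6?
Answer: 23428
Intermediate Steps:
q(D, C) = 1 (q(D, C) = (⅙)*6 = 1)
g = 1
S(Q, K) = 0 (S(Q, K) = (1*0)*Q = 0*Q = 0)
S(14, O(-5, J(-5))) + 23428 = 0 + 23428 = 23428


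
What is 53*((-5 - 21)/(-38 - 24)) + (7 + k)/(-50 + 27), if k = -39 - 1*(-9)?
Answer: 720/31 ≈ 23.226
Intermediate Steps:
k = -30 (k = -39 + 9 = -30)
53*((-5 - 21)/(-38 - 24)) + (7 + k)/(-50 + 27) = 53*((-5 - 21)/(-38 - 24)) + (7 - 30)/(-50 + 27) = 53*(-26/(-62)) - 23/(-23) = 53*(-26*(-1/62)) - 23*(-1/23) = 53*(13/31) + 1 = 689/31 + 1 = 720/31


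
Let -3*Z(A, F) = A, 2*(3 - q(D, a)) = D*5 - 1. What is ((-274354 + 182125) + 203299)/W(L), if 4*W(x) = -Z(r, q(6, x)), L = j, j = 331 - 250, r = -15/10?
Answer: -888560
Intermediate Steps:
q(D, a) = 7/2 - 5*D/2 (q(D, a) = 3 - (D*5 - 1)/2 = 3 - (5*D - 1)/2 = 3 - (-1 + 5*D)/2 = 3 + (½ - 5*D/2) = 7/2 - 5*D/2)
r = -3/2 (r = -15*⅒ = -3/2 ≈ -1.5000)
Z(A, F) = -A/3
j = 81
L = 81
W(x) = -⅛ (W(x) = (-(-1)*(-3)/(3*2))/4 = (-1*½)/4 = (¼)*(-½) = -⅛)
((-274354 + 182125) + 203299)/W(L) = ((-274354 + 182125) + 203299)/(-⅛) = (-92229 + 203299)*(-8) = 111070*(-8) = -888560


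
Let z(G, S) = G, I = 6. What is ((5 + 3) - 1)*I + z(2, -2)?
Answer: 44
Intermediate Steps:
((5 + 3) - 1)*I + z(2, -2) = ((5 + 3) - 1)*6 + 2 = (8 - 1)*6 + 2 = 7*6 + 2 = 42 + 2 = 44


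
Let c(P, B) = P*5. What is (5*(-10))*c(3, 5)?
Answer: -750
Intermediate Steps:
c(P, B) = 5*P
(5*(-10))*c(3, 5) = (5*(-10))*(5*3) = -50*15 = -750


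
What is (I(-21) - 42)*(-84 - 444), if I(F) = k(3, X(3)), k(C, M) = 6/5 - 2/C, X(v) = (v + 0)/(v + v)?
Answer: 109472/5 ≈ 21894.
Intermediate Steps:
X(v) = ½ (X(v) = v/((2*v)) = v*(1/(2*v)) = ½)
k(C, M) = 6/5 - 2/C (k(C, M) = 6*(⅕) - 2/C = 6/5 - 2/C)
I(F) = 8/15 (I(F) = 6/5 - 2/3 = 6/5 - 2*⅓ = 6/5 - ⅔ = 8/15)
(I(-21) - 42)*(-84 - 444) = (8/15 - 42)*(-84 - 444) = -622/15*(-528) = 109472/5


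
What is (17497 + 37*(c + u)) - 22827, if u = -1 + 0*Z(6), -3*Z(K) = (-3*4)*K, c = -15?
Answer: -5922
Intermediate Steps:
Z(K) = 4*K (Z(K) = -(-3*4)*K/3 = -(-4)*K = 4*K)
u = -1 (u = -1 + 0*(4*6) = -1 + 0*24 = -1 + 0 = -1)
(17497 + 37*(c + u)) - 22827 = (17497 + 37*(-15 - 1)) - 22827 = (17497 + 37*(-16)) - 22827 = (17497 - 592) - 22827 = 16905 - 22827 = -5922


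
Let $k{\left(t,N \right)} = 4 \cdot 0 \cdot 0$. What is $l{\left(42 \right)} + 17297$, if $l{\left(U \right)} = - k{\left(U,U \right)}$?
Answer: $17297$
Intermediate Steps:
$k{\left(t,N \right)} = 0$ ($k{\left(t,N \right)} = 0 \cdot 0 = 0$)
$l{\left(U \right)} = 0$ ($l{\left(U \right)} = \left(-1\right) 0 = 0$)
$l{\left(42 \right)} + 17297 = 0 + 17297 = 17297$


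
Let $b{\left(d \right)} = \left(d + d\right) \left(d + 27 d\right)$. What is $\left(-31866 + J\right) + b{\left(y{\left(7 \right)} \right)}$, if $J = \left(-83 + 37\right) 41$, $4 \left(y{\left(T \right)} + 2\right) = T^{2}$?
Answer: $- \frac{55737}{2} \approx -27869.0$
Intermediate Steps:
$y{\left(T \right)} = -2 + \frac{T^{2}}{4}$
$b{\left(d \right)} = 56 d^{2}$ ($b{\left(d \right)} = 2 d 28 d = 56 d^{2}$)
$J = -1886$ ($J = \left(-46\right) 41 = -1886$)
$\left(-31866 + J\right) + b{\left(y{\left(7 \right)} \right)} = \left(-31866 - 1886\right) + 56 \left(-2 + \frac{7^{2}}{4}\right)^{2} = -33752 + 56 \left(-2 + \frac{1}{4} \cdot 49\right)^{2} = -33752 + 56 \left(-2 + \frac{49}{4}\right)^{2} = -33752 + 56 \left(\frac{41}{4}\right)^{2} = -33752 + 56 \cdot \frac{1681}{16} = -33752 + \frac{11767}{2} = - \frac{55737}{2}$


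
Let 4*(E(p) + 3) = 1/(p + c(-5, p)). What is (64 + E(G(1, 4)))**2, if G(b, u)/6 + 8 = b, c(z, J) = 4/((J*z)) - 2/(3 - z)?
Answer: 1170403749904/314601169 ≈ 3720.3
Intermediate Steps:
c(z, J) = -2/(3 - z) + 4/(J*z) (c(z, J) = 4*(1/(J*z)) - 2/(3 - z) = 4/(J*z) - 2/(3 - z) = -2/(3 - z) + 4/(J*z))
G(b, u) = -48 + 6*b
E(p) = -3 + 1/(4*(p + (-16 - 5*p)/(20*p))) (E(p) = -3 + 1/(4*(p + 2*(-6 + 2*(-5) + p*(-5))/(p*(-5)*(-3 - 5)))) = -3 + 1/(4*(p + 2*(-1/5)*(-6 - 10 - 5*p)/(p*(-8)))) = -3 + 1/(4*(p + 2*(-1/5)*(-1/8)*(-16 - 5*p)/p)) = -3 + 1/(4*(p + (-16 - 5*p)/(20*p))))
(64 + E(G(1, 4)))**2 = (64 + 4*(12 - 15*(-48 + 6*1)**2 + 5*(-48 + 6*1))/(-16 - 5*(-48 + 6*1) + 20*(-48 + 6*1)**2))**2 = (64 + 4*(12 - 15*(-48 + 6)**2 + 5*(-48 + 6))/(-16 - 5*(-48 + 6) + 20*(-48 + 6)**2))**2 = (64 + 4*(12 - 15*(-42)**2 + 5*(-42))/(-16 - 5*(-42) + 20*(-42)**2))**2 = (64 + 4*(12 - 15*1764 - 210)/(-16 + 210 + 20*1764))**2 = (64 + 4*(12 - 26460 - 210)/(-16 + 210 + 35280))**2 = (64 + 4*(-26658)/35474)**2 = (64 + 4*(1/35474)*(-26658))**2 = (64 - 53316/17737)**2 = (1081852/17737)**2 = 1170403749904/314601169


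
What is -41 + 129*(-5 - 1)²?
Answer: 4603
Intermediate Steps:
-41 + 129*(-5 - 1)² = -41 + 129*(-6)² = -41 + 129*36 = -41 + 4644 = 4603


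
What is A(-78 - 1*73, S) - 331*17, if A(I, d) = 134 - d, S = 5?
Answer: -5498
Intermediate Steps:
A(-78 - 1*73, S) - 331*17 = (134 - 1*5) - 331*17 = (134 - 5) - 5627 = 129 - 5627 = -5498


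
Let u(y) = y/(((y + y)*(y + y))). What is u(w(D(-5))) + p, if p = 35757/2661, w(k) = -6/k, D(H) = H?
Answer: 290491/21288 ≈ 13.646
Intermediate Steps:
p = 11919/887 (p = 35757*(1/2661) = 11919/887 ≈ 13.437)
u(y) = 1/(4*y) (u(y) = y/(((2*y)*(2*y))) = y/((4*y**2)) = y*(1/(4*y**2)) = 1/(4*y))
u(w(D(-5))) + p = 1/(4*((-6/(-5)))) + 11919/887 = 1/(4*((-6*(-1/5)))) + 11919/887 = 1/(4*(6/5)) + 11919/887 = (1/4)*(5/6) + 11919/887 = 5/24 + 11919/887 = 290491/21288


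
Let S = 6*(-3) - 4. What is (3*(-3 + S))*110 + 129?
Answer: -8121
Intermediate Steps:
S = -22 (S = -18 - 4 = -22)
(3*(-3 + S))*110 + 129 = (3*(-3 - 22))*110 + 129 = (3*(-25))*110 + 129 = -75*110 + 129 = -8250 + 129 = -8121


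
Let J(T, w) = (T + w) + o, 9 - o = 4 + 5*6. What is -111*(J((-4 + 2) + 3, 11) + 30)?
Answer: -1887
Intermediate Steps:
o = -25 (o = 9 - (4 + 5*6) = 9 - (4 + 30) = 9 - 1*34 = 9 - 34 = -25)
J(T, w) = -25 + T + w (J(T, w) = (T + w) - 25 = -25 + T + w)
-111*(J((-4 + 2) + 3, 11) + 30) = -111*((-25 + ((-4 + 2) + 3) + 11) + 30) = -111*((-25 + (-2 + 3) + 11) + 30) = -111*((-25 + 1 + 11) + 30) = -111*(-13 + 30) = -111*17 = -1887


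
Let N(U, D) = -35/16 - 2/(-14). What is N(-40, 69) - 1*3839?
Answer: -430197/112 ≈ -3841.0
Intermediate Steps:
N(U, D) = -229/112 (N(U, D) = -35*1/16 - 2*(-1/14) = -35/16 + 1/7 = -229/112)
N(-40, 69) - 1*3839 = -229/112 - 1*3839 = -229/112 - 3839 = -430197/112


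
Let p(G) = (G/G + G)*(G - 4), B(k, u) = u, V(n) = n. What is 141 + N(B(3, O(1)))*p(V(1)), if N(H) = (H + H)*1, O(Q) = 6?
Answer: 69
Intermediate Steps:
N(H) = 2*H (N(H) = (2*H)*1 = 2*H)
p(G) = (1 + G)*(-4 + G)
141 + N(B(3, O(1)))*p(V(1)) = 141 + (2*6)*(-4 + 1² - 3*1) = 141 + 12*(-4 + 1 - 3) = 141 + 12*(-6) = 141 - 72 = 69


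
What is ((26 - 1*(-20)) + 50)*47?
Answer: 4512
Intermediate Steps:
((26 - 1*(-20)) + 50)*47 = ((26 + 20) + 50)*47 = (46 + 50)*47 = 96*47 = 4512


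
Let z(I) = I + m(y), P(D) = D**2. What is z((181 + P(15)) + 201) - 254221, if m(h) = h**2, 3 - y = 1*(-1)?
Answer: -253598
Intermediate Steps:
y = 4 (y = 3 - (-1) = 3 - 1*(-1) = 3 + 1 = 4)
z(I) = 16 + I (z(I) = I + 4**2 = I + 16 = 16 + I)
z((181 + P(15)) + 201) - 254221 = (16 + ((181 + 15**2) + 201)) - 254221 = (16 + ((181 + 225) + 201)) - 254221 = (16 + (406 + 201)) - 254221 = (16 + 607) - 254221 = 623 - 254221 = -253598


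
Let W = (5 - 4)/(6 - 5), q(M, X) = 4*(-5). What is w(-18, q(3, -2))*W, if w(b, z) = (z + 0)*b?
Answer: 360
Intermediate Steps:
q(M, X) = -20
w(b, z) = b*z (w(b, z) = z*b = b*z)
W = 1 (W = 1/1 = 1*1 = 1)
w(-18, q(3, -2))*W = -18*(-20)*1 = 360*1 = 360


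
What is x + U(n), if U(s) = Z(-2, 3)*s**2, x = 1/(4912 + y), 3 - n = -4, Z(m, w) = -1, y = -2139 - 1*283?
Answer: -122009/2490 ≈ -49.000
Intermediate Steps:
y = -2422 (y = -2139 - 283 = -2422)
n = 7 (n = 3 - 1*(-4) = 3 + 4 = 7)
x = 1/2490 (x = 1/(4912 - 2422) = 1/2490 ≈ 0.00040161)
U(s) = -s**2
x + U(n) = 1/2490 - 1*7**2 = 1/2490 - 1*49 = 1/2490 - 49 = -122009/2490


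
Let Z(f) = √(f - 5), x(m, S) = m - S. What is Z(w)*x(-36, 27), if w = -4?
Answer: -189*I ≈ -189.0*I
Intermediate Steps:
Z(f) = √(-5 + f)
Z(w)*x(-36, 27) = √(-5 - 4)*(-36 - 1*27) = √(-9)*(-36 - 27) = (3*I)*(-63) = -189*I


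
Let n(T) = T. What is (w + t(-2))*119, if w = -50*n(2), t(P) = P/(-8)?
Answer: -47481/4 ≈ -11870.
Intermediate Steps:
t(P) = -P/8 (t(P) = P*(-1/8) = -P/8)
w = -100 (w = -50*2 = -100)
(w + t(-2))*119 = (-100 - 1/8*(-2))*119 = (-100 + 1/4)*119 = -399/4*119 = -47481/4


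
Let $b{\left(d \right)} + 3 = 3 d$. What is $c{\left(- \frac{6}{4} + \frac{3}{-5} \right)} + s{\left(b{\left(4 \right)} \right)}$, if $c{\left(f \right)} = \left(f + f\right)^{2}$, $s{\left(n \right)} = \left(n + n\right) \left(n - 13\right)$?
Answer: $- \frac{1359}{25} \approx -54.36$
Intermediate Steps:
$b{\left(d \right)} = -3 + 3 d$
$s{\left(n \right)} = 2 n \left(-13 + n\right)$
$c{\left(f \right)} = 4 f^{2}$ ($c{\left(f \right)} = \left(2 f\right)^{2} = 4 f^{2}$)
$c{\left(- \frac{6}{4} + \frac{3}{-5} \right)} + s{\left(b{\left(4 \right)} \right)} = 4 \left(- \frac{6}{4} + \frac{3}{-5}\right)^{2} + 2 \left(-3 + 3 \cdot 4\right) \left(-13 + \left(-3 + 3 \cdot 4\right)\right) = 4 \left(\left(-6\right) \frac{1}{4} + 3 \left(- \frac{1}{5}\right)\right)^{2} + 2 \left(-3 + 12\right) \left(-13 + \left(-3 + 12\right)\right) = 4 \left(- \frac{3}{2} - \frac{3}{5}\right)^{2} + 2 \cdot 9 \left(-13 + 9\right) = 4 \left(- \frac{21}{10}\right)^{2} + 2 \cdot 9 \left(-4\right) = 4 \cdot \frac{441}{100} - 72 = \frac{441}{25} - 72 = - \frac{1359}{25}$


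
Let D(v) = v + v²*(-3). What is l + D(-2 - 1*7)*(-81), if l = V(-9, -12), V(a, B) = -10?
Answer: 20402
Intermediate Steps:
l = -10
D(v) = v - 3*v²
l + D(-2 - 1*7)*(-81) = -10 + ((-2 - 1*7)*(1 - 3*(-2 - 1*7)))*(-81) = -10 + ((-2 - 7)*(1 - 3*(-2 - 7)))*(-81) = -10 - 9*(1 - 3*(-9))*(-81) = -10 - 9*(1 + 27)*(-81) = -10 - 9*28*(-81) = -10 - 252*(-81) = -10 + 20412 = 20402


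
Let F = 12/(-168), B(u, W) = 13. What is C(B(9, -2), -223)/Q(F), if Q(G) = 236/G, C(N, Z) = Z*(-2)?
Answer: -223/1652 ≈ -0.13499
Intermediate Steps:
C(N, Z) = -2*Z
F = -1/14 (F = 12*(-1/168) = -1/14 ≈ -0.071429)
C(B(9, -2), -223)/Q(F) = (-2*(-223))/((236/(-1/14))) = 446/((236*(-14))) = 446/(-3304) = 446*(-1/3304) = -223/1652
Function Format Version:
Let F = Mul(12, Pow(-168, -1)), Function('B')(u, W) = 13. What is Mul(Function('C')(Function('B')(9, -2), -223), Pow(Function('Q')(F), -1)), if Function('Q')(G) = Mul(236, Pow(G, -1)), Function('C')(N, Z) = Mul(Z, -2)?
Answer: Rational(-223, 1652) ≈ -0.13499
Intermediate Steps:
Function('C')(N, Z) = Mul(-2, Z)
F = Rational(-1, 14) (F = Mul(12, Rational(-1, 168)) = Rational(-1, 14) ≈ -0.071429)
Mul(Function('C')(Function('B')(9, -2), -223), Pow(Function('Q')(F), -1)) = Mul(Mul(-2, -223), Pow(Mul(236, Pow(Rational(-1, 14), -1)), -1)) = Mul(446, Pow(Mul(236, -14), -1)) = Mul(446, Pow(-3304, -1)) = Mul(446, Rational(-1, 3304)) = Rational(-223, 1652)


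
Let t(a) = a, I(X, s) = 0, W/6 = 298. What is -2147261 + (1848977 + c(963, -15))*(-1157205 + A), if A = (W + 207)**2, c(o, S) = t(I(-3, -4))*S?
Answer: 5219327107879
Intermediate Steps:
W = 1788 (W = 6*298 = 1788)
c(o, S) = 0 (c(o, S) = 0*S = 0)
A = 3980025 (A = (1788 + 207)**2 = 1995**2 = 3980025)
-2147261 + (1848977 + c(963, -15))*(-1157205 + A) = -2147261 + (1848977 + 0)*(-1157205 + 3980025) = -2147261 + 1848977*2822820 = -2147261 + 5219329255140 = 5219327107879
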